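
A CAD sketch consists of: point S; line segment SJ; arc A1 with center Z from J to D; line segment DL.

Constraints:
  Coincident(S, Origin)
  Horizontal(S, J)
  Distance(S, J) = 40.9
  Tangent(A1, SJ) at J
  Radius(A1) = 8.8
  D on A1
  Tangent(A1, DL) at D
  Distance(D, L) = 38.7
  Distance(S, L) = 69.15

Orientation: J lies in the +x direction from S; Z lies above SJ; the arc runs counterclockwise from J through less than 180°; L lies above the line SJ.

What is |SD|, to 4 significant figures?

50.44

S is at the origin; S and J share the same y with |SJ| = 40.9 and J on the +x side, so J = (40.90, 0.000). The tangent condition forces ZJ to be normal to SJ, so Z = J + (0, 8.8) = (40.90, 8.800). Since ZD ⟂ DL (tangency), |ZL| = √(8.8² + 38.7²) = 39.69 regardless of where D sits on A1. So L lies on both circle(S, 69.15) and circle(Z, 39.69); the above-SJ intersection is L = (50.41, 47.33). D is the foot of the tangent from L: D = (49.70, 8.637).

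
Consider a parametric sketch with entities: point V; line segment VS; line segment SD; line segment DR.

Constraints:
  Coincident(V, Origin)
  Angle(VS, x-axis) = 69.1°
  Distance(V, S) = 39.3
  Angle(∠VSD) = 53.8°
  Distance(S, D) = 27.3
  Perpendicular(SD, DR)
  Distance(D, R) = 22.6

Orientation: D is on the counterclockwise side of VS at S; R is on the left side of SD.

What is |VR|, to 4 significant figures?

9.989

V is at the origin; VS runs at 69.1° with length 39.3, so S = 39.3·(cos 69.1°, sin 69.1°) = (14.02, 36.71). ∠VSD = 53.8°, so SD runs at 69.1° + (180° − 53.8°) = 195.3° from the x-axis; with |SD| = 27.3, D = S + 27.3·(cos 195.3°, sin 195.3°) = (-12.31, 29.51). SD is perpendicular to DR; with |DR| = 22.6 on the left of SD, R = D + 22.6·(0.2639, -0.9646) = (-6.349, 7.712). Then |VR| = |R − V| = 9.989.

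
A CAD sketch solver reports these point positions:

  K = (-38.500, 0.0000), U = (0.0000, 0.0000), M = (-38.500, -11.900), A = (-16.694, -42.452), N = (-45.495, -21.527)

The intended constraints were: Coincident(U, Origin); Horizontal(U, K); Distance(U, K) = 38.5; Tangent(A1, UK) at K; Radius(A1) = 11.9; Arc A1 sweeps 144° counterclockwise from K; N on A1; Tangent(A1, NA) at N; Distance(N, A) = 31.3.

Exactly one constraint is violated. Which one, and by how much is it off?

Distance(N, A) = 31.3 — off by 4.30.

U = (0.00, 0.00) ✓; U.y = 0.00, K.y = 0.00 ✓; |UK| = 38.50 ✓; ∠(MK, KU) = 90.00° ✓; |MK| = 11.90 ✓; bearing(M→N) − bearing(M→K) = 144.0° ✓; |MN| = 11.90 ✓; ∠(MN, NA) = 90.00° ✓; |NA| = 35.60 ✗.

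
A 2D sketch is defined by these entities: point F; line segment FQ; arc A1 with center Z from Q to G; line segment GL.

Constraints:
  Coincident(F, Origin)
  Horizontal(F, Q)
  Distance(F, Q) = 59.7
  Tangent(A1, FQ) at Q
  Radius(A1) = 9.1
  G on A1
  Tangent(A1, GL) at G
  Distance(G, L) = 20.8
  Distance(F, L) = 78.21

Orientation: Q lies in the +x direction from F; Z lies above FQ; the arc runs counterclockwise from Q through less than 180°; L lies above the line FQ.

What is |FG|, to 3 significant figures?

68.9

Checks: |ZG| = 9.100 ✓; ∠(ZG, GL) = 90.00° ✓; |GL| = 20.80 ✓; |FL| = 78.21 ✓.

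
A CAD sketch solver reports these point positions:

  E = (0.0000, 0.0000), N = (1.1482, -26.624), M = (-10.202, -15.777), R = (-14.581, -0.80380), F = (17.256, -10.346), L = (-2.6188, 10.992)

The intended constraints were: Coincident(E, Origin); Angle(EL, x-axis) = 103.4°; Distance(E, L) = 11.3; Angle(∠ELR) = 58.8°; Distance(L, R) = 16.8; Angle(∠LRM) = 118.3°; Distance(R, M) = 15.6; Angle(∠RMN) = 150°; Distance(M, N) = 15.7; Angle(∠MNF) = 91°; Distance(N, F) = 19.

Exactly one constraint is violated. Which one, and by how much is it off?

Distance(N, F) = 19 — off by 3.90.

E = (0.00, 0.00) ✓; EL at 103.4° ✓; |EL| = 11.30 ✓; ∠ELR = 58.80° ✓; |LR| = 16.80 ✓; ∠LRM = 118.3° ✓; |RM| = 15.60 ✓; ∠RMN = 150.0° ✓; |MN| = 15.70 ✓; ∠MNF = 91.00° ✓; |NF| = 22.90 ✗.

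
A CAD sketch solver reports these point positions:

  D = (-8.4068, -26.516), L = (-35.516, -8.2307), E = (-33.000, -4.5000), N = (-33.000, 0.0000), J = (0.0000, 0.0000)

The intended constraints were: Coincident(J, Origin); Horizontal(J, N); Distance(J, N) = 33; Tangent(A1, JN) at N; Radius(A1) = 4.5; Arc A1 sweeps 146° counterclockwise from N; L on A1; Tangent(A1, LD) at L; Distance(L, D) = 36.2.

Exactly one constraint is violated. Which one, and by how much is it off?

Distance(L, D) = 36.2 — off by 3.50.

J = (0.00, 0.00) ✓; J.y = 0.00, N.y = 0.00 ✓; |JN| = 33.00 ✓; ∠(EN, NJ) = 90.00° ✓; |EN| = 4.500 ✓; bearing(E→L) − bearing(E→N) = 146.0° ✓; |EL| = 4.500 ✓; ∠(EL, LD) = 90.00° ✓; |LD| = 32.70 ✗.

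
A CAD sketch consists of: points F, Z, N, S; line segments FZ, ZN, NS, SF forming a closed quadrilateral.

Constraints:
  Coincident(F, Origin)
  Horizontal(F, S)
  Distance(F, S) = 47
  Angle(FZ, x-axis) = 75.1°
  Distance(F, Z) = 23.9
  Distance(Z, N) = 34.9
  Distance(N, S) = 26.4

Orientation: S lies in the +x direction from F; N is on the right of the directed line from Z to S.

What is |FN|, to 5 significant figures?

23.302

F is at the origin; F and S share the same y with |FS| = 47.0 and S in +x, so S = (47.0, 0). FZ runs at 75.1° with |FZ| = 23.9, so Z = (6.1455, 23.096). N is determined by |ZN| = 34.9 and |NS| = 26.4 together: it lies at the intersection of circle(Z, 34.9) and circle(S, 26.4). With |ZS| = 46.931, the foot of the radical line on ZS is 29.017 from Z and the perpendicular offset is √(34.9² − 29.017²) = 19.392. Taking the right-of-ZS solution: N = (21.862, -8.0645).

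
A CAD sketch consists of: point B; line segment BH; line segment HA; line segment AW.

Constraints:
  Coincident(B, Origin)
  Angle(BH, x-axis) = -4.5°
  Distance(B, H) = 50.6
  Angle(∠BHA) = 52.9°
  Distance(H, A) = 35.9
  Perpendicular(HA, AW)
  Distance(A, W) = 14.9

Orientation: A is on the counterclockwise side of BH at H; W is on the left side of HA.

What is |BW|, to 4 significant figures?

26.02

B is at the origin; BH runs at -4.5° with length 50.6, so H = 50.6·(cos -4.5°, sin -4.5°) = (50.44, -3.970). ∠BHA = 52.9°, so HA runs at -4.5° + (180° − 52.9°) = 122.6° from the x-axis; with |HA| = 35.9, A = H + 35.9·(cos 122.6°, sin 122.6°) = (31.10, 26.27). The perpendicularity gives AW at right angles to HA; with |AW| = 14.9 on the left of HA, W = A + 14.9·(-0.8425, -0.5388) = (18.55, 18.25). Then |BW| = |W − B| = 26.02.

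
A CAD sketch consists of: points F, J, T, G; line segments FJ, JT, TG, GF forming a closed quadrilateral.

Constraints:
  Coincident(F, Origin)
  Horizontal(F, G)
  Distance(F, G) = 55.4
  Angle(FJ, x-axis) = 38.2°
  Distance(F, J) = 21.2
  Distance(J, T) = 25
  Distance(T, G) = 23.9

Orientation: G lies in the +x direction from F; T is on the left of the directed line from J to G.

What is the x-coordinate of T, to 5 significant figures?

40.948

Checks: |JT| = 25.00 ✓; |TG| = 23.90 ✓.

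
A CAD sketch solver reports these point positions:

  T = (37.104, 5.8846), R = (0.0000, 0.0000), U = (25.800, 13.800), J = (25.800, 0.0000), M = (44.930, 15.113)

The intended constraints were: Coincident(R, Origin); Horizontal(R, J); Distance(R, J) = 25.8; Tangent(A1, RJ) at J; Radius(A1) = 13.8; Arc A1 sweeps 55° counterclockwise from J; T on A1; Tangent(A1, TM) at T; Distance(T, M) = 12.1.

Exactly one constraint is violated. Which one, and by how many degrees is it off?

Tangent(A1, TM) at T — off by 5.30°.

R = (0.00, 0.00) ✓; R.y = 0.00, J.y = 0.00 ✓; |RJ| = 25.80 ✓; ∠(UJ, JR) = 90.00° ✓; |UJ| = 13.80 ✓; bearing(U→T) − bearing(U→J) = 55.00° ✓; |UT| = 13.80 ✓; ∠(UT, TM) = 95.30° ✗; |TM| = 12.10 ✓.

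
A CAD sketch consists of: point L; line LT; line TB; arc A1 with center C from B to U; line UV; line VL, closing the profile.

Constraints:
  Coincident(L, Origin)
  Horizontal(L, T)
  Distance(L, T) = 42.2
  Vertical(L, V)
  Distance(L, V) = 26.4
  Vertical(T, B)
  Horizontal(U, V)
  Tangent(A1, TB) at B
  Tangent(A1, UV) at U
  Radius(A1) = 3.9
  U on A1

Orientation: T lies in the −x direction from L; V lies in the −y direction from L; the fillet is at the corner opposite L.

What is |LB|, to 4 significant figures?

47.82

L is at the origin; LT is horizontal with |LT| = 42.2 and T on the −x side, so T = (-42.20, 0.000). L and V share the same x with |LV| = 26.4 and V on the −y side, so V = (0.000, -26.40). The virtual corner opposite L is at (-42.20, -26.40). Since A1 is tangent to TB there, CB ⟂ TB and A1 meets UV tangentially, so CU is at right angles to UV, with radius 3.9, so the center C sits 3.9 in from both sides at C = (-38.30, -22.50). That places the tangent points at B = (-42.20, -22.50) on TB and U = (-38.30, -26.40) on UV. Then |LB| = |B − L| = 47.82.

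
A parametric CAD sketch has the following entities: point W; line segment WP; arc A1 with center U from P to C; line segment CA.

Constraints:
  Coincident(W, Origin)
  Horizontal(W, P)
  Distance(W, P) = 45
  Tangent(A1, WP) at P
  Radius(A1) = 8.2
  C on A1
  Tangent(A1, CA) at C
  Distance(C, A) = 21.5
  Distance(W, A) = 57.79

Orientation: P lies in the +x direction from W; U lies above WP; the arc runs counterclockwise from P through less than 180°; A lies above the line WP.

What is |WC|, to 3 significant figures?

53.9

W is at the origin; W and P share the same y with |WP| = 45.0 and P on the +x side, so P = (45.0, 0.00). Tangency of A1 to WP means the radius UP is perpendicular to WP, so U = P + (0, 8.2) = (45.0, 8.20). Since UC ⟂ CA (tangency), |UA| = √(8.2² + 21.5²) = 23.0 regardless of where C sits on A1. So A lies on both circle(W, 57.79) and circle(U, 23.0); the above-WP intersection is A = (48.8, 30.9). C is the foot of the tangent from A: C = (53.0, 9.80).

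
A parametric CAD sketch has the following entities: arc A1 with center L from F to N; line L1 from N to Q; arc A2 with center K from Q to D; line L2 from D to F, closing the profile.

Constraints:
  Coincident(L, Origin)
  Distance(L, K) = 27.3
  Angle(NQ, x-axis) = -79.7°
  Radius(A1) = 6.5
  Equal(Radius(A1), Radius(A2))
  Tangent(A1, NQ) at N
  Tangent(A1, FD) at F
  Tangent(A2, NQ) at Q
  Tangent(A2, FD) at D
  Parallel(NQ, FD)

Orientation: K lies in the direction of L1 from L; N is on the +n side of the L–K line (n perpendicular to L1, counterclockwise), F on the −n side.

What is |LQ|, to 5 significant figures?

28.063

The slot axis is L1's direction at -79.7°, so u = (cos -79.7°, sin -79.7°) = (0.17880, -0.98389) and n = (−sin -79.7°, cos -79.7°) = (0.98389, 0.17880). L is at the origin and K lies 27.3 along u from L, so K = 27.3·u = (4.8813, -26.860). Tangency of A1 to both parallel lines with radius 6.5 puts N and F at L ± 6.5·n: N = (6.3953, 1.1622), F = (-6.3953, -1.1622). Equal radii place Q and D the same way about K: Q = K + 6.5·n = (11.277, -25.698), D = K − 6.5·n = (-1.5140, -28.022). Then |LQ| = |Q − L| = 28.063.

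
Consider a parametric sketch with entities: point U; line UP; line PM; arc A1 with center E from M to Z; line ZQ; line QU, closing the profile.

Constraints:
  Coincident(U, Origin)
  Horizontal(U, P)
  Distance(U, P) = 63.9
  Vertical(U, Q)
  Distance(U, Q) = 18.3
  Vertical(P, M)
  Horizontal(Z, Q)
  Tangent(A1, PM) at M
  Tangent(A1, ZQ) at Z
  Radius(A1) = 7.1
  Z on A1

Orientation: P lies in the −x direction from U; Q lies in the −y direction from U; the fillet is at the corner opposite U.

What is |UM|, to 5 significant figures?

64.874

U is at the origin; UP is horizontal with |UP| = 63.9 and P on the −x side, so P = (-63.900, 0.0000). U and Q share the same x with |UQ| = 18.3 and Q on the −y side, so Q = (0.0000, -18.300). The virtual corner opposite U is at (-63.900, -18.300). Tangency of A1 to PM means the radius EM is perpendicular to PM and tangency of A1 to ZQ means the radius EZ is perpendicular to ZQ, with radius 7.1, so the center E sits 7.1 in from both sides at E = (-56.800, -11.200). That places the tangent points at M = (-63.900, -11.200) on PM and Z = (-56.800, -18.300) on ZQ. Then |UM| = |M − U| = 64.874.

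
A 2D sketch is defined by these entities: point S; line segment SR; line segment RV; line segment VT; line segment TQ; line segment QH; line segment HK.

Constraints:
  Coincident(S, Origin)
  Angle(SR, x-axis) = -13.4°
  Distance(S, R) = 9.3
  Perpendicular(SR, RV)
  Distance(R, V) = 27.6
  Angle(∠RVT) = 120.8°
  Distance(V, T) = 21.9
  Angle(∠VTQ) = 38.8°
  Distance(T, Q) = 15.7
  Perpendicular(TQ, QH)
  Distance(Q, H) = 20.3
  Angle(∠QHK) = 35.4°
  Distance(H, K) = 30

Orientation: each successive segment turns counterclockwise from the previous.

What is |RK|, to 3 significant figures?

45.4

S is at the origin; SR runs at -13.4° with length 9.3, so R = (9.05, -2.16). SR ⟂ RV, so RV runs at 76.6°; with |RV| = 27.6, V = (15.4, 24.7). ∠RVT = 120.8° gives VT at 136° from the x-axis; with |VT| = 21.9, T = (-0.257, 40.0). ∠VTQ = 38.8° gives TQ at -83.0° from the x-axis; with |TQ| = 15.7, Q = (1.66, 24.4). The perpendicularity gives QH at right angles to TQ, so QH runs at 7.00°; with |QH| = 20.3, H = (21.8, 26.9). ∠QHK = 35.4° gives HK at 152° from the x-axis; with |HK| = 30.0, K = (-4.58, 41.1). Then |RK| = |K − R| = 45.4.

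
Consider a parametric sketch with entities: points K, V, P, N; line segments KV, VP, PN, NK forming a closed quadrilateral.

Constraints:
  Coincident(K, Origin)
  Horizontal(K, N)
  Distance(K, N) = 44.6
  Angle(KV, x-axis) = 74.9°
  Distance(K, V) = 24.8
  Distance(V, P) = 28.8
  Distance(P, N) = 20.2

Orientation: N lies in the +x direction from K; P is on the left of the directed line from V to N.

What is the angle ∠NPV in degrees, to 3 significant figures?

133°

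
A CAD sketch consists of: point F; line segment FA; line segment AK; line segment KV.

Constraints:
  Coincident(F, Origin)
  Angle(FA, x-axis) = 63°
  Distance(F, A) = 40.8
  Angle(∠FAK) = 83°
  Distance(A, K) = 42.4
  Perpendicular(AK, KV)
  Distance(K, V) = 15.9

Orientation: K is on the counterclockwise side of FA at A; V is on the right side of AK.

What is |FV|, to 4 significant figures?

67.69

F is at the origin; FA runs at 63.0° with length 40.8, so A = 40.8·(cos 63.0°, sin 63.0°) = (18.52, 36.35). ∠FAK = 83.0°, so AK runs at 63.0° + (180° − 83.0°) = 160.0° from the x-axis; with |AK| = 42.4, K = A + 42.4·(cos 160.0°, sin 160.0°) = (-21.32, 50.85). AK ⟂ KV; with |KV| = 15.9 on the right of AK, V = K + 15.9·(0.3420, 0.9397) = (-15.88, 65.80). Then |FV| = |V − F| = 67.69.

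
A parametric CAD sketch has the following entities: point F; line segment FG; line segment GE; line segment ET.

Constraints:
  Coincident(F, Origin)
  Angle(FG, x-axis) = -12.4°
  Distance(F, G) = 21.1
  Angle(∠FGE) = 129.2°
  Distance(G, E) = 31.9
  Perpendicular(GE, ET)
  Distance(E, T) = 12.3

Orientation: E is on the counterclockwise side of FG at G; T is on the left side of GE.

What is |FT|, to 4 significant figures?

45.42

∠FGE = 129.2°, so GE runs at -12.4° + (180° − 129.2°) = 38.40° from the x-axis; with |GE| = 31.9, E = G + 31.9·(cos 38.40°, sin 38.40°) = (45.61, 15.28). GE ⟂ ET; with |ET| = 12.3 on the left of GE, T = E + 12.3·(-0.6211, 0.7837) = (37.97, 24.92). Then |FT| = |T − F| = 45.42.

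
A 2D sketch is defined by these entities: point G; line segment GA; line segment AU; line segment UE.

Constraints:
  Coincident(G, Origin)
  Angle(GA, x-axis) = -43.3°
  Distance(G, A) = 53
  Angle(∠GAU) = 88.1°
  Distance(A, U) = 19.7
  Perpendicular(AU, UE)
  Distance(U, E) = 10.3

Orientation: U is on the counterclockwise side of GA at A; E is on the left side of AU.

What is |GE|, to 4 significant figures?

46.29

G is at the origin; GA runs at -43.3° with length 53.0, so A = 53.0·(cos -43.3°, sin -43.3°) = (38.57, -36.35). ∠GAU = 88.1°, so AU runs at -43.3° + (180° − 88.1°) = 48.60° from the x-axis; with |AU| = 19.7, U = A + 19.7·(cos 48.60°, sin 48.60°) = (51.60, -21.57). AU ⟂ UE; with |UE| = 10.3 on the left of AU, E = U + 10.3·(-0.7501, 0.6613) = (43.87, -14.76). Then |GE| = |E − G| = 46.29.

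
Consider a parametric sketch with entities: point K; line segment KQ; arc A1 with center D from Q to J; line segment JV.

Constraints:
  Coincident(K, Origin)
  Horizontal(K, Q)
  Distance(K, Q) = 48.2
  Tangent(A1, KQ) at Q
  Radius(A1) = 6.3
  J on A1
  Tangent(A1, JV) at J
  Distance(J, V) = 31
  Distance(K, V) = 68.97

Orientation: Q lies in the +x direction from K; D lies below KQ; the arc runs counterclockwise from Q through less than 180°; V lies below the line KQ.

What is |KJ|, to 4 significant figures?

43.85

Checks: |DJ| = 6.300 ✓; ∠(DJ, JV) = 90.00° ✓; |JV| = 31.00 ✓; |KV| = 68.97 ✓.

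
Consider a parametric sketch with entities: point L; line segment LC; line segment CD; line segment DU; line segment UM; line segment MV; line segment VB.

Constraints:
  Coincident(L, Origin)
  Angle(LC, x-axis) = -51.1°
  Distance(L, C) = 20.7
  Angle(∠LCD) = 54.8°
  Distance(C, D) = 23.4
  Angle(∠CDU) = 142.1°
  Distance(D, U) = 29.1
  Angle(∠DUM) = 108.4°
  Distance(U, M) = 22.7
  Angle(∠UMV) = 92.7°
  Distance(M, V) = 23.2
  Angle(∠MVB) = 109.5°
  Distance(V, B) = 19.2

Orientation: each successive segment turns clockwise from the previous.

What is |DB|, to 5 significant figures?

15.460

L is at the origin; LC runs at -51.1° with length 20.7, so C = (12.999, -16.110). ∠LCD = 54.8° gives CD at -176.30° from the x-axis; with |CD| = 23.4, D = (-10.352, -17.620). ∠CDU = 142.1° gives DU at 145.80° from the x-axis; with |DU| = 29.1, U = (-34.420, -1.2631). ∠DUM = 108.4° gives UM at 74.200° from the x-axis; with |UM| = 22.7, M = (-28.240, 20.579). ∠UMV = 92.7° gives MV at -13.100° from the x-axis; with |MV| = 23.2, V = (-5.6434, 15.321). ∠MVB = 109.5° gives VB at -83.600° from the x-axis; with |VB| = 19.2, B = (-3.5032, -3.7594). Then |DB| = |B − D| = 15.460.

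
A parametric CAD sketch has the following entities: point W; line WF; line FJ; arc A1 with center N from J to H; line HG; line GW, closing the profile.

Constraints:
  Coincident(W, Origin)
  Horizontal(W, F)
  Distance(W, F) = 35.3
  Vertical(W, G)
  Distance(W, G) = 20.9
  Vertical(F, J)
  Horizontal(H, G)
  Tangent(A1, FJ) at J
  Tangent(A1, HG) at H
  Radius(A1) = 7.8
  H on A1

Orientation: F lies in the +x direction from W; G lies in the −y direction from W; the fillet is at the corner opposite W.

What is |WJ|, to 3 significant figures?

37.7

W is at the origin; W and F share the same y with |WF| = 35.3 and F on the +x side, so F = (35.3, 0.00). W and G share the same x with |WG| = 20.9 and G on the −y side, so G = (0.00, -20.9). The virtual corner opposite W is at (35.3, -20.9). Since A1 is tangent to FJ there, NJ ⟂ FJ and tangency of A1 to HG means the radius NH is perpendicular to HG, with radius 7.8, so the center N sits 7.8 in from both sides at N = (27.5, -13.1). That places the tangent points at J = (35.3, -13.1) on FJ and H = (27.5, -20.9) on HG. Then |WJ| = |J − W| = 37.7.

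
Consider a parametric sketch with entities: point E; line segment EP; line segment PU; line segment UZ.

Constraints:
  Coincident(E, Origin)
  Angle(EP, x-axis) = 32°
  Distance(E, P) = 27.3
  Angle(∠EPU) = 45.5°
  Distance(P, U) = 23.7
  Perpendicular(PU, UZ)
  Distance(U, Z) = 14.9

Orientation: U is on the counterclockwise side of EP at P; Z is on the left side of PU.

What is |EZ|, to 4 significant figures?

6.461

E is at the origin; EP runs at 32.0° with length 27.3, so P = 27.3·(cos 32.0°, sin 32.0°) = (23.15, 14.47). ∠EPU = 45.5°, so PU runs at 32.0° + (180° − 45.5°) = 166.5° from the x-axis; with |PU| = 23.7, U = P + 23.7·(cos 166.5°, sin 166.5°) = (0.1065, 20.00). PU ⟂ UZ; with |UZ| = 14.9 on the left of PU, Z = U + 14.9·(-0.2334, -0.9724) = (-3.372, 5.511). Then |EZ| = |Z − E| = 6.461.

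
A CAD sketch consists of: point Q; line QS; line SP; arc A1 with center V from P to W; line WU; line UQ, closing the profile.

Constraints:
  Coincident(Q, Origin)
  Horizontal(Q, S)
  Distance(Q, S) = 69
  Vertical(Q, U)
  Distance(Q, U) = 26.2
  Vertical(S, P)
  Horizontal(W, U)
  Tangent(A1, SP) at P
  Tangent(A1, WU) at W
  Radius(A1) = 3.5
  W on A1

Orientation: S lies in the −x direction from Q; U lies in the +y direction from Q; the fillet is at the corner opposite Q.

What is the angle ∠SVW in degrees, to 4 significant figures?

171.2°

Q is at the origin; Q and S share the same y with |QS| = 69.0 and S on the −x side, so S = (-69.00, 0.000). QU is vertical with |QU| = 26.2 and U on the +y side, so U = (0.000, 26.20). The virtual corner opposite Q is at (-69.00, 26.20). The tangent condition forces VP to be normal to SP and A1 meets WU tangentially, so VW is at right angles to WU, with radius 3.5, so the center V sits 3.5 in from both sides at V = (-65.50, 22.70). That places the tangent points at P = (-69.00, 22.70) on SP and W = (-65.50, 26.20) on WU. Then cos ∠SVW = VS·VW / (|VS||VW|), giving 171.2°.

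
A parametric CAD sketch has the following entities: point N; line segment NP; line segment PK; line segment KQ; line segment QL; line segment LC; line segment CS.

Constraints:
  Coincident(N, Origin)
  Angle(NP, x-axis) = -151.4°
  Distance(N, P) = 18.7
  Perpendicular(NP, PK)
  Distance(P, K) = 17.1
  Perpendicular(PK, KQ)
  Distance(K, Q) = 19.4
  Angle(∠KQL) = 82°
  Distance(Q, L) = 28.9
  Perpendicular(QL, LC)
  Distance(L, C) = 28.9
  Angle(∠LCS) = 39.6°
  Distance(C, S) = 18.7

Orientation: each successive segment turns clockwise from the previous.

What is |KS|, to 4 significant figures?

15.04

N is at the origin; NP runs at -151.4° with length 18.7, so P = (-16.42, -8.952). NP is perpendicular to PK, so PK runs at 118.6°; with |PK| = 17.1, K = (-24.60, 6.062). The perpendicularity gives KQ at right angles to PK, so KQ runs at 28.60°; with |KQ| = 19.4, Q = (-7.571, 15.35). ∠KQL = 82.0° gives QL at -69.40° from the x-axis; with |QL| = 28.9, L = (2.597, -11.70). QL ⟂ LC, so LC runs at -159.4°; with |LC| = 28.9, C = (-24.45, -21.87). ∠LCS = 39.6° gives CS at 60.20° from the x-axis; with |CS| = 18.7, S = (-15.16, -5.645). Then |KS| = |S − K| = 15.04.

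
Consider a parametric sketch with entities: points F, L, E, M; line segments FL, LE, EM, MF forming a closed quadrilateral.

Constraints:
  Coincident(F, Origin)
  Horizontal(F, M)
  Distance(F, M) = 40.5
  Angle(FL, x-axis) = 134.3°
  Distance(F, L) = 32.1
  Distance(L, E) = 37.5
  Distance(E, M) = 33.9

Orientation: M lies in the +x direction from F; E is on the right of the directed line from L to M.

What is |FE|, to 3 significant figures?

6.65

Checks: |LE| = 37.50 ✓; |EM| = 33.90 ✓.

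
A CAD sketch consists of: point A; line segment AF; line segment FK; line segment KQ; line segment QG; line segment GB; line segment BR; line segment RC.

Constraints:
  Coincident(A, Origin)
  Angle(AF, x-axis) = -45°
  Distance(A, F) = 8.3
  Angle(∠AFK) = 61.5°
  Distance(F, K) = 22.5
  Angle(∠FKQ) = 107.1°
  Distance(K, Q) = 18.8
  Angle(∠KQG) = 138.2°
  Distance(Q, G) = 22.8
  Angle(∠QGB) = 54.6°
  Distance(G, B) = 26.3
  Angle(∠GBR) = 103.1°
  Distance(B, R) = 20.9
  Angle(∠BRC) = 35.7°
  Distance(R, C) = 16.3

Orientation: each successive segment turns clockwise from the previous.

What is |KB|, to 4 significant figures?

23.35

A is at the origin; AF runs at -45.0° with length 8.3, so F = (5.869, -5.869). ∠AFK = 61.5° gives FK at -163.5° from the x-axis; with |FK| = 22.5, K = (-15.70, -12.26). ∠FKQ = 107.1° gives KQ at 123.6° from the x-axis; with |KQ| = 18.8, Q = (-26.11, 3.400). ∠KQG = 138.2° gives QG at 81.80° from the x-axis; with |QG| = 22.8, G = (-22.86, 25.97). ∠QGB = 54.6° gives GB at -43.60° from the x-axis; with |GB| = 26.3, B = (-3.811, 7.829). Then |KB| = |B − K| = 23.35.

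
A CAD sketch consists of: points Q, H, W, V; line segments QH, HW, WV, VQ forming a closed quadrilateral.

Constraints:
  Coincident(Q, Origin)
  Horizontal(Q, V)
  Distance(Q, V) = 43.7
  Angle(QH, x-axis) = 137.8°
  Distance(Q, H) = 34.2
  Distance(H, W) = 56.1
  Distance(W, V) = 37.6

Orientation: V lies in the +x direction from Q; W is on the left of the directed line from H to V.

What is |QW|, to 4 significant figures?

45.63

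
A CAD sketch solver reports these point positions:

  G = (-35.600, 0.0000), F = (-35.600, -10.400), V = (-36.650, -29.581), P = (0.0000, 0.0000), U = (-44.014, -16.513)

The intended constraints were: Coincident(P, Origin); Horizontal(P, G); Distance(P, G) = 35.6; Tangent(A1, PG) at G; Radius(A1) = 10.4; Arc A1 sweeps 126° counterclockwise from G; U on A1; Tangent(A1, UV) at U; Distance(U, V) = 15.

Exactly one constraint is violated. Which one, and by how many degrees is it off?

Tangent(A1, UV) at U — off by 6.60°.

P = (0.00, 0.00) ✓; P.y = 0.00, G.y = 0.00 ✓; |PG| = 35.60 ✓; ∠(FG, GP) = 90.00° ✓; |FG| = 10.40 ✓; bearing(F→U) − bearing(F→G) = 126.0° ✓; |FU| = 10.40 ✓; ∠(FU, UV) = 96.60° ✗; |UV| = 15.00 ✓.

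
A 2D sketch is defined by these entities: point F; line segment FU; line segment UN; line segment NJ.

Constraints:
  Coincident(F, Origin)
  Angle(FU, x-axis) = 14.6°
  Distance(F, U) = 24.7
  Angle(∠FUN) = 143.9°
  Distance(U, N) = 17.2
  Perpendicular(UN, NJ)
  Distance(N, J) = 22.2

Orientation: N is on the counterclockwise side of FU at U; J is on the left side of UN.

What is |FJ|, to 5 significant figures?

37.936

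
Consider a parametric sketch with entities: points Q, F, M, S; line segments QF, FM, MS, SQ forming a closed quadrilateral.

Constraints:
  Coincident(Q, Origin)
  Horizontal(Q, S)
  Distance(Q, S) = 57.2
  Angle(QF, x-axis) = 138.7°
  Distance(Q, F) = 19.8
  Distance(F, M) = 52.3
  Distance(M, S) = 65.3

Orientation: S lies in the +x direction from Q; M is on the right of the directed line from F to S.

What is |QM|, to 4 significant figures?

36.26

Checks: |FM| = 52.30 ✓; |MS| = 65.30 ✓.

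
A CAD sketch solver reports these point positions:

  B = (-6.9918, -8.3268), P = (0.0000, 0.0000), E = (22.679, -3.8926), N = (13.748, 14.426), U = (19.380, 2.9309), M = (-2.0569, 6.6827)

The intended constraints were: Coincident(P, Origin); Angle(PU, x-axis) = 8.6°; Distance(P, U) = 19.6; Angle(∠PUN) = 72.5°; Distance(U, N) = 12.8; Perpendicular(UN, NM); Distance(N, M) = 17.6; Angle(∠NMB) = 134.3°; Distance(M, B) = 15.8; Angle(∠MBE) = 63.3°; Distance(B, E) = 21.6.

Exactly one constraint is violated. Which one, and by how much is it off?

Distance(B, E) = 21.6 — off by 8.40.

P = (0.00, 0.00) ✓; PU at 8.600° ✓; |PU| = 19.60 ✓; ∠PUN = 72.50° ✓; |UN| = 12.80 ✓; ∠(UN, NM) = 90.00° ✓; |NM| = 17.60 ✓; ∠NMB = 134.3° ✓; |MB| = 15.80 ✓; ∠MBE = 63.30° ✓; |BE| = 30.00 ✗.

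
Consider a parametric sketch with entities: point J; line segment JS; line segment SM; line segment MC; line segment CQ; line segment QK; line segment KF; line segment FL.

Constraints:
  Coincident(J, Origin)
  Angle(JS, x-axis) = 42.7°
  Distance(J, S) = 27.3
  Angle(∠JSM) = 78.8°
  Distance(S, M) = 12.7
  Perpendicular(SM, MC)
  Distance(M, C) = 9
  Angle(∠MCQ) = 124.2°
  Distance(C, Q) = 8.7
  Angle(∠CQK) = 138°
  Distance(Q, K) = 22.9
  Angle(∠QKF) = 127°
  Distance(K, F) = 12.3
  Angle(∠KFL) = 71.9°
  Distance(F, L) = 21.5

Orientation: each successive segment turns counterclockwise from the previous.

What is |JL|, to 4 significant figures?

31.75

∠QKF = 127.0° gives KF at 24.70° from the x-axis; with |KF| = 12.3, F = (38.77, 4.817). ∠KFL = 71.9° gives FL at 132.8° from the x-axis; with |FL| = 21.5, L = (24.16, 20.59). Then |JL| = |L − J| = 31.75.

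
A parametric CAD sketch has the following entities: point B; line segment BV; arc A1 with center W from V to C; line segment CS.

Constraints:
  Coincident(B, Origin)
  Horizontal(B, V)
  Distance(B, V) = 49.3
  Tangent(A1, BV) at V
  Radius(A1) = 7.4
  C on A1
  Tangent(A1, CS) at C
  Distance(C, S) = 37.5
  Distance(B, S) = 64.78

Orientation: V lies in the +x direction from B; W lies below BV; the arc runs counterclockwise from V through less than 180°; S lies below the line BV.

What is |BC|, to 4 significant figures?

42.74

Checks: B = (0.00, 0.00) ✓; |WC| = 7.400 ✓; ∠(WC, CS) = 90.00° ✓; |CS| = 37.50 ✓; |BS| = 64.78 ✓.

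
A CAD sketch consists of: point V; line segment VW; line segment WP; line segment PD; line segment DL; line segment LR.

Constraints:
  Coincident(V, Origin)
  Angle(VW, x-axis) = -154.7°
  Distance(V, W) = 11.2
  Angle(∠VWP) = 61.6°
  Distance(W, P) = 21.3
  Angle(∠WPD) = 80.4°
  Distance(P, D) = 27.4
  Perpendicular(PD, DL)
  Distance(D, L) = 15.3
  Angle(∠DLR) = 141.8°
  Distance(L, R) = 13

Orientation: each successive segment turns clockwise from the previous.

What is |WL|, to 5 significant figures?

24.520

V is at the origin; VW runs at -154.7° with length 11.2, so W = (-10.126, -4.7864). ∠VWP = 61.6° gives WP at 86.900° from the x-axis; with |WP| = 21.3, P = (-8.9738, 16.482). ∠WPD = 80.4° gives PD at -12.700° from the x-axis; with |PD| = 27.4, D = (17.756, 10.459). PD is perpendicular to DL, so DL runs at -102.70°; with |DL| = 15.3, L = (14.392, -4.4670). Then |WL| = |L − W| = 24.520.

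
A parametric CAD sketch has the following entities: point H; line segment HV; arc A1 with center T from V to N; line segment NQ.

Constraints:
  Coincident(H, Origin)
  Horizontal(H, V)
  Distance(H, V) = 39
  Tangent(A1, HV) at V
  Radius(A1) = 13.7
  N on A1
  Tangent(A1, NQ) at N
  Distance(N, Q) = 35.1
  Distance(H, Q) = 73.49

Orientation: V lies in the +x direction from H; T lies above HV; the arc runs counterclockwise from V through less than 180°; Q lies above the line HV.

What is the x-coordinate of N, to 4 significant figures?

52.62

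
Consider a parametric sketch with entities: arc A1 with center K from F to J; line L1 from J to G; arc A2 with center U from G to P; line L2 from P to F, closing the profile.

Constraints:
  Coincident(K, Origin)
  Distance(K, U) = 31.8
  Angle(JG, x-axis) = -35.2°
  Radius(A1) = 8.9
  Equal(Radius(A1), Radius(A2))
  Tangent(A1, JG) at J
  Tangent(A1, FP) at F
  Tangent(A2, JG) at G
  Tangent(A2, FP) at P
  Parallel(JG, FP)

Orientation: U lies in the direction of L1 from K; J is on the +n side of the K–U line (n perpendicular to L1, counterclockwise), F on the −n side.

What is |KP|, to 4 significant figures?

33.02

Tangency of A1 to both parallel lines with radius 8.9 puts J and F at K ± 8.9·n: J = (5.130, 7.273), F = (-5.130, -7.273). Equal radii place G and P the same way about U: G = U + 8.9·n = (31.12, -11.06), P = U − 8.9·n = (20.85, -25.60). Then |KP| = |P − K| = 33.02.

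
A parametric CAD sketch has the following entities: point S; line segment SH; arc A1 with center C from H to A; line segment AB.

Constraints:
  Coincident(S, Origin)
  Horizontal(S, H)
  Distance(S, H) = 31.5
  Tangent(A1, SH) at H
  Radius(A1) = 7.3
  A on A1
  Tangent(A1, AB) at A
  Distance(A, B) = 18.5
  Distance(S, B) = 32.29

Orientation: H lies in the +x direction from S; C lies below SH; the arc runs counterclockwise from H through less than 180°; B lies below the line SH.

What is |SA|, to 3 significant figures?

25.1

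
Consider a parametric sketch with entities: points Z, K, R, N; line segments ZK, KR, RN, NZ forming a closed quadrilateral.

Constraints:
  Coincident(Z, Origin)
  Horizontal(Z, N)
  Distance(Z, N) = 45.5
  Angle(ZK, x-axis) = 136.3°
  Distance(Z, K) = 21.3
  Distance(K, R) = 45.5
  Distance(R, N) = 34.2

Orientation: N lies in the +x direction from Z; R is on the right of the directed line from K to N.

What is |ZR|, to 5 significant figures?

24.226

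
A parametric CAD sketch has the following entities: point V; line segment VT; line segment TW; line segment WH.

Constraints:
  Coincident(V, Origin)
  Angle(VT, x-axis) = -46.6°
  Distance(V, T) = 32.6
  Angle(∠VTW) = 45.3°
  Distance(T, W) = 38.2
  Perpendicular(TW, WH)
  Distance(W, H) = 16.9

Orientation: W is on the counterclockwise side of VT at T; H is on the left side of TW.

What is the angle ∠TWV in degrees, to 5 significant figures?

56.617°

V is at the origin; VT runs at -46.6° with length 32.6, so T = 32.6·(cos -46.6°, sin -46.6°) = (22.399, -23.686). ∠VTW = 45.3°, so TW runs at -46.6° + (180° − 45.3°) = 88.100° from the x-axis; with |TW| = 38.2, W = T + 38.2·(cos 88.100°, sin 88.100°) = (23.666, 14.493). Then cos ∠TWV = WT·WV / (|WT||WV|), giving 56.617°.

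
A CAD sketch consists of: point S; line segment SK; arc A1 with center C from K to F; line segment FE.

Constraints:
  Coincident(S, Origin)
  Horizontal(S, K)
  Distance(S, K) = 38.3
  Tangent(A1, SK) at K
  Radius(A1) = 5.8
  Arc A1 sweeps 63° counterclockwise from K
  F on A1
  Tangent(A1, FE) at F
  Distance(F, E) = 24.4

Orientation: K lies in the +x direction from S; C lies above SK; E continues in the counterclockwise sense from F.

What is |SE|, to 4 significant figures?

59.96

S is at the origin; S and K share the same y with |SK| = 38.3 and K on the +x side, so K = (38.30, 0.000). A1 meets SK tangentially, so CK is at right angles to SK, so C = K + (0, 5.8) = (38.30, 5.800). On A1, K sits at bearing -90° from C; a 63° counterclockwise sweep puts F at bearing -27°, so F = C + 5.8·(cos -27°, sin -27°) = (43.47, 3.167). A1 meets FE tangentially, so CF is at right angles to FE, so FE runs along (−sin -27°, cos -27°); with |FE| = 24.4, E = (54.55, 24.91). Then |SE| = |E − S| = 59.96.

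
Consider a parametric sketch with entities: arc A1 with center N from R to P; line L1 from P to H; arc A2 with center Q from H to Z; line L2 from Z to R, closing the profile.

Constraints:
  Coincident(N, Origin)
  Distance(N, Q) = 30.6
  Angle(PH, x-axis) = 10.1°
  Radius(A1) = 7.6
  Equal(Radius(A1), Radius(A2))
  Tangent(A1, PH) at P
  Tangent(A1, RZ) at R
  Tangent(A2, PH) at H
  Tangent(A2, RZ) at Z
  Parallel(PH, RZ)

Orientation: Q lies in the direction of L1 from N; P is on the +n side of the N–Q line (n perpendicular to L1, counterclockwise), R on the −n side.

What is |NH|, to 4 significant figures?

31.53

The slot axis is L1's direction at 10.1°, so u = (cos 10.1°, sin 10.1°) = (0.9845, 0.1754) and n = (−sin 10.1°, cos 10.1°) = (-0.1754, 0.9845). N is at the origin and Q lies 30.6 along u from N, so Q = 30.6·u = (30.13, 5.366). Tangency of A1 to both parallel lines with radius 7.6 puts P and R at N ± 7.6·n: P = (-1.333, 7.482), R = (1.333, -7.482). Equal radii place H and Z the same way about Q: H = Q + 7.6·n = (28.79, 12.85), Z = Q − 7.6·n = (31.46, -2.116). Then |NH| = |H − N| = 31.53.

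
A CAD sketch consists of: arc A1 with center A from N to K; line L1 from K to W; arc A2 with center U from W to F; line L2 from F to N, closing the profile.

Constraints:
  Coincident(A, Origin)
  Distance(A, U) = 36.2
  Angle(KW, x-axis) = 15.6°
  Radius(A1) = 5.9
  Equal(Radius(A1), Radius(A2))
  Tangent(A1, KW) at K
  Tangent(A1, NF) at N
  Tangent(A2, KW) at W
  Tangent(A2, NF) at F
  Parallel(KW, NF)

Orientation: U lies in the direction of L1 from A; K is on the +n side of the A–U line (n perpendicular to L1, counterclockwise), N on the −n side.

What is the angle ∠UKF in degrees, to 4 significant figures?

8.797°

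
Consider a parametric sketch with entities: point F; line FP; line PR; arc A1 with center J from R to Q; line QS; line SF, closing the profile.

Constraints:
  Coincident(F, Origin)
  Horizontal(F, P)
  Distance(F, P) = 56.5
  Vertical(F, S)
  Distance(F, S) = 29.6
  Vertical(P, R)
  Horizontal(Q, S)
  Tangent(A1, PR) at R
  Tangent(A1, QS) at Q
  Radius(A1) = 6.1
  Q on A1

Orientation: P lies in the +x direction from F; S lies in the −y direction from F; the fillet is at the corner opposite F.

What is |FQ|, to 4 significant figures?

58.45

F is at the origin; F and P share the same y with |FP| = 56.5 and P on the +x side, so P = (56.50, 0.000). F and S share the same x with |FS| = 29.6 and S on the −y side, so S = (0.000, -29.60). The virtual corner opposite F is at (56.50, -29.60). Since A1 is tangent to PR there, JR ⟂ PR and A1 meets QS tangentially, so JQ is at right angles to QS, with radius 6.1, so the center J sits 6.1 in from both sides at J = (50.40, -23.50). That places the tangent points at R = (56.50, -23.50) on PR and Q = (50.40, -29.60) on QS. Then |FQ| = |Q − F| = 58.45.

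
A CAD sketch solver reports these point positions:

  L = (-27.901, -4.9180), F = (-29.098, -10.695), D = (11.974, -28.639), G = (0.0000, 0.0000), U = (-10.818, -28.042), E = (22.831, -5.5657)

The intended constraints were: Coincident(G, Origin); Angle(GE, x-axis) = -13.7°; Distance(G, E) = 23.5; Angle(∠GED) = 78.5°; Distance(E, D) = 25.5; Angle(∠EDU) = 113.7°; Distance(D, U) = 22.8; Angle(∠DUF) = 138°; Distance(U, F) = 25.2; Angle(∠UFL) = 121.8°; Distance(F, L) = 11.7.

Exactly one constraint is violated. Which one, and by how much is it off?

Distance(F, L) = 11.7 — off by 5.80.

G = (0.00, 0.00) ✓; GE at -13.70° ✓; |GE| = 23.50 ✓; ∠GED = 78.50° ✓; |ED| = 25.50 ✓; ∠EDU = 113.7° ✓; |DU| = 22.80 ✓; ∠DUF = 138.0° ✓; |UF| = 25.20 ✓; ∠UFL = 121.8° ✓; |FL| = 5.900 ✗.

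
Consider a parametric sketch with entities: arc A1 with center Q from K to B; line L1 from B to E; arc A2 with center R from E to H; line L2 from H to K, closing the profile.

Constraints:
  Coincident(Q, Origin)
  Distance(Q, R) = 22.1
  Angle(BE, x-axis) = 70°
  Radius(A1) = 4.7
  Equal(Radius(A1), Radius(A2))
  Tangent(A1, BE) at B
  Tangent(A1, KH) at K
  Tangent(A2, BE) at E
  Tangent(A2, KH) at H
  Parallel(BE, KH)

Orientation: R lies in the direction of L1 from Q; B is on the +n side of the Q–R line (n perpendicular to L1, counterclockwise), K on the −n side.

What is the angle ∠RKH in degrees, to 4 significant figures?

12.01°

Tangency of A1 to both parallel lines with radius 4.7 puts B and K at Q ± 4.7·n: B = (-4.417, 1.607), K = (4.417, -1.607). Equal radii place E and H the same way about R: E = R + 4.7·n = (3.142, 22.37), H = R − 4.7·n = (11.98, 19.16). Then cos ∠RKH = KR·KH / (|KR||KH|), giving 12.01°.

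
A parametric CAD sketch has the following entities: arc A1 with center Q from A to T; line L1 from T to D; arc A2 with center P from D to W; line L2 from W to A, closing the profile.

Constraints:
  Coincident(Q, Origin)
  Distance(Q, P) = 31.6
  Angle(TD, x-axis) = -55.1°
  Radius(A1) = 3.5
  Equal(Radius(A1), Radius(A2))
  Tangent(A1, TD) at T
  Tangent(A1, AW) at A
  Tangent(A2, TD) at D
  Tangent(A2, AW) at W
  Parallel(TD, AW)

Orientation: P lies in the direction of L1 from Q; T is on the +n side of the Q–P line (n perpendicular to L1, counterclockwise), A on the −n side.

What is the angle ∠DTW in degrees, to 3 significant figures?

12.5°

The slot axis is L1's direction at -55.1°, so u = (cos -55.1°, sin -55.1°) = (0.572, -0.820) and n = (−sin -55.1°, cos -55.1°) = (0.820, 0.572). Q is at the origin and P lies 31.6 along u from Q, so P = 31.6·u = (18.1, -25.9). Tangency of A1 to both parallel lines with radius 3.5 puts T and A at Q ± 3.5·n: T = (2.87, 2.00), A = (-2.87, -2.00). Equal radii place D and W the same way about P: D = P + 3.5·n = (21.0, -23.9), W = P − 3.5·n = (15.2, -27.9). Then cos ∠DTW = TD·TW / (|TD||TW|), giving 12.5°.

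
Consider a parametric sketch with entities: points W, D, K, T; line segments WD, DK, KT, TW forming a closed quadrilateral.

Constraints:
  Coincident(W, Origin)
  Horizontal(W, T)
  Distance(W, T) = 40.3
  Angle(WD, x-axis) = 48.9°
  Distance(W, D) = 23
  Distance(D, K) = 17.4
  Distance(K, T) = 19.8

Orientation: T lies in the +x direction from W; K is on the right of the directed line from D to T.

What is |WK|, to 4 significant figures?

20.53

Checks: |DK| = 17.40 ✓; |KT| = 19.80 ✓.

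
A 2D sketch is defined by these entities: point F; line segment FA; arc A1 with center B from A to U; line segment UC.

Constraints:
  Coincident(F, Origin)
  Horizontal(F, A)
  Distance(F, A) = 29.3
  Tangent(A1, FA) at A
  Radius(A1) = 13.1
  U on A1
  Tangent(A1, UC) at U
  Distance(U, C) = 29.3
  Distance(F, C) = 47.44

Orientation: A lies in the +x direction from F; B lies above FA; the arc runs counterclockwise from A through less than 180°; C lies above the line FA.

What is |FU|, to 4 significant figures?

44.70

F is at the origin; F and A share the same y with |FA| = 29.3 and A on the +x side, so A = (29.30, 0.000). The tangent condition forces BA to be normal to FA, so B = A + (0, 13.1) = (29.30, 13.10). Since BU ⟂ UC (tangency), |BC| = √(13.1² + 29.3²) = 32.10 regardless of where U sits on A1. So C lies on both circle(F, 47.44) and circle(B, 32.10); the above-FA intersection is C = (18.96, 43.49). U is the foot of the tangent from C: U = (38.90, 22.01).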